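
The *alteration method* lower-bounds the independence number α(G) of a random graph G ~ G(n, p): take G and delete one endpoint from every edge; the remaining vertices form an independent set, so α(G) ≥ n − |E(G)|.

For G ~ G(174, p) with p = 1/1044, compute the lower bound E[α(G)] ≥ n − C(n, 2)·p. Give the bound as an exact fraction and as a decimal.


E[|E(G)|] = C(174, 2)·p = 15051 · (1/1044) = 173/12.
E[α(G)] ≥ n − E[|E(G)|] = 174 − 173/12 = 1915/12.
Numerically: ≈ 159.5833.
(This is only a lower bound; the true E[α(G)] may be larger.)

E[α(G)] ≥ 1915/12 ≈ 159.5833.


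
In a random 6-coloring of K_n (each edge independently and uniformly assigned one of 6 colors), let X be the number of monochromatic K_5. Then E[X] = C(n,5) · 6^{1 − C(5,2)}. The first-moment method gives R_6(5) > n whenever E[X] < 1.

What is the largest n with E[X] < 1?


We need C(n, 5) · 6^{1 − 10} < 1, i.e. C(n, 5) < 6^{10 − 1} = 10077696.
Check values of n near the boundary:
  n = 64: C(64, 5) = 7624512; 7624512 < 10077696? YES
  n = 65: C(65, 5) = 8259888; 8259888 < 10077696? YES
  n = 66: C(66, 5) = 8936928; 8936928 < 10077696? YES
  n = 67: C(67, 5) = 9657648; 9657648 < 10077696? YES
  n = 68: C(68, 5) = 10424128; 10424128 < 10077696? NO
The largest n with C(n, 5) < 10077696 is n = 67 (where E[X] = 67067/69984 ≈ 0.9583190). Hence R_6(5) > 67, i.e. R_6(5) ≥ 68.

Largest n = 67; hence R_6(5) > 67.


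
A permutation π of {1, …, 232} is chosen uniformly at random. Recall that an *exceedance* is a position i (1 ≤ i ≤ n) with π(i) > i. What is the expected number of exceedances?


Write X = Σ_{i=1}^{232} X_i, where X_i = 1_{π(i) > i}.
For each fixed i, π(i) is uniform over {1, …, 232} (marginal of a uniform permutation), so P[π(i) > i] = (n − i)/n. Summing: Σ_{i=1}^{232} (n − i)/n = (0 + 1 + … + 231)/232 = 232(232 − 1)/(2·232) = (232 − 1)/2.
Hence E[X] = Σ_{i=1}^{232} (232 − i)/232 = 231/2 ≈ 115.500.

E[X] = 231/2 = 115.500.


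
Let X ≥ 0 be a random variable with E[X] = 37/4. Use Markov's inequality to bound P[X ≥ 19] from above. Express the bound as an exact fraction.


μ = E[X] = 37/4, a = 19.
Markov: P[X ≥ 19] ≤ μ/a = (37/4)/19 = 37/76.
Numerically: ≈ 0.487.
(Since a = 19 > μ = 9.250, the bound 37/76 is < 1 and informative.)

P[X ≥ 19] ≤ 37/76 ≈ 0.487.


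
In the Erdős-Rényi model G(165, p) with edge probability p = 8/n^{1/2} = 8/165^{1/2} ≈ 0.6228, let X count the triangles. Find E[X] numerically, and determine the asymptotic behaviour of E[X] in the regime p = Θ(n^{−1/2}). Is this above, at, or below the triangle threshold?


Number of potential triangles: C(165, 3) = 735130.
Each occurs with probability p³ ≈ (0.6228)³ ≈ 2.415706e-01.
By linearity: E[X] = C(165, 3)·p³ ≈ 735130 · 2.415706e-01 ≈ 177585.7815.
Since α = 1/2 < 1, p = c/n^{1/2} ≫ 1/n is above the triangle threshold p ~ 1/n. Asymptotically E[X] ~ (c³/6)·n^{3(1−α)} = (8³/6)·n^{1.5} → ∞; triangles are abundant w.h.p.

E[X] ≈ 177585.7815; in regime p = Θ(1/n^{1/2}) E[X] diverges (above the triangle threshold p ~ 1/n).


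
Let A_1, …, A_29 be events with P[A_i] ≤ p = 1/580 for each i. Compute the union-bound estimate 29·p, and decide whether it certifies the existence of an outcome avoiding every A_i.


Union bound: P[∪_{i=1}^{29} A_i] ≤ Σ_i P[A_i] ≤ 29·p = 29·(1/580) = 1/20.
Numerically: 1/20 ≈ 0.050.
Is 1/20 < 1? YES.
Since P[∪ A_i] ≤ 1/20 < 1, the complement has P[∩ A_i^c] ≥ 1 − 1/20 = 19/20 > 0, so some outcome avoids every A_i.

29·p = 1/20 ≈ 0.050; existence CERTIFIED by the union bound.


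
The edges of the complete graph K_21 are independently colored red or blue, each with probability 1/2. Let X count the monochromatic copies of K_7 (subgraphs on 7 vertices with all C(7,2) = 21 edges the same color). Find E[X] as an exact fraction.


Let X = Σ_S X_S over the C(21, 7) = 116280 subsets S of size 7, where X_S = 1 if the K_7 on S is monochromatic.
For a fixed S, the K_7 on S has C(7, 2) = 21 edges. P[all 21 edges red] = (1/2)^21, and likewise for blue, so P[monochromatic] = 2·(1/2)^21 = 2^{1 − 21} = 1/1048576.
By linearity: E[X] = C(21, 7) · 2^{1 − 21} = 116280 · 1/1048576 = 14535/131072.
Numerically: E[X] ≈ 0.11089.

E[X] = C(21,7)·2^(1−C(7,2)) = 14535/131072 ≈ 0.11089.


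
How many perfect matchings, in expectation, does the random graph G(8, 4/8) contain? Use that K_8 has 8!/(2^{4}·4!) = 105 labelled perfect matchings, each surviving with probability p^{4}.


K_8 has 8!/(2^{4}·4!) = 105 labelled perfect matchings.
For each such perfect matching H, let X_H = 1 if all 4 edges of H are present in G. Then P[X_H = 1] = p^{4} = (1/2)^{4} = 1/16.
By linearity of expectation: E[X] = Σ_H E[X_H] = 105 · p^{4} = 105 · 1/16 = 105/16.
Numerically: E[X] ≈ 6.5625.

E[X] = 105 · (1/2)^{4} = 105/16 ≈ 6.5625.


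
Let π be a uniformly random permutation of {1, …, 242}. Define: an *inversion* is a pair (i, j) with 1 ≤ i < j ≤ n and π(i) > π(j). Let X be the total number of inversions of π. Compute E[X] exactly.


Write X = Σ X_I over the C(242, 2) = 29161 pairs i < j, with X_I the indicator of one inversion.
There are 29161 indicators.
For each fixed pair i < j, the values π(i) and π(j) are two distinct elements of {1, …, 242} in uniformly random order; by symmetry P[π(i) > π(j)] = 1/2.
By linearity: E[X] = 29161 · (1/2) = C(242, 2) · (1/2) = 29161/2 = 29161/2 ≈ 14580.50000.

E[X] = 29161/2 = 14580.50000.


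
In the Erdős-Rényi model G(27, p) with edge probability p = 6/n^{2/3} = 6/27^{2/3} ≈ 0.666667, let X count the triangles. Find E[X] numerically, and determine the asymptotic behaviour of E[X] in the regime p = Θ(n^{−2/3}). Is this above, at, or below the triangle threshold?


Number of potential triangles: C(27, 3) = 2925.
Each occurs with probability p³ ≈ (0.666667)³ ≈ 2.96296296e-01.
By linearity: E[X] = C(27, 3)·p³ ≈ 2925 · 2.96296296e-01 ≈ 866.666667.
Since α = 2/3 < 1, p = c/n^{2/3} ≫ 1/n is above the triangle threshold p ~ 1/n. Asymptotically E[X] ~ (c³/6)·n^{3(1−α)} = (6³/6)·n^{1} → ∞; triangles are abundant w.h.p.

E[X] ≈ 866.666667; in regime p = Θ(1/n^{2/3}) E[X] diverges (above the triangle threshold p ~ 1/n).


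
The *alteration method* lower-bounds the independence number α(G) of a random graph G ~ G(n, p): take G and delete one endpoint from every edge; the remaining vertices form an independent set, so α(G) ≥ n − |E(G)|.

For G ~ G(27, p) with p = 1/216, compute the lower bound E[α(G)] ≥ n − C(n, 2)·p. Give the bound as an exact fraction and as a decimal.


E[|E(G)|] = C(27, 2)·p = 351 · (1/216) = 13/8.
E[α(G)] ≥ n − E[|E(G)|] = 27 − 13/8 = 203/8.
Numerically: ≈ 25.37500.
(This is only a lower bound; the true E[α(G)] may be larger.)

E[α(G)] ≥ 203/8 ≈ 25.37500.


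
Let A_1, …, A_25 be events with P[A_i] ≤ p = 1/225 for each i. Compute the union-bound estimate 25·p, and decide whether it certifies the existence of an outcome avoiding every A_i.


Union bound: P[∪_{i=1}^{25} A_i] ≤ Σ_i P[A_i] ≤ 25·p = 25·(1/225) = 1/9.
Numerically: 1/9 ≈ 0.11111.
Is 1/9 < 1? YES.
Since P[∪ A_i] ≤ 1/9 < 1, the complement has P[∩ A_i^c] ≥ 1 − 1/9 = 8/9 > 0, so some outcome avoids every A_i.

25·p = 1/9 ≈ 0.11111; existence CERTIFIED by the union bound.


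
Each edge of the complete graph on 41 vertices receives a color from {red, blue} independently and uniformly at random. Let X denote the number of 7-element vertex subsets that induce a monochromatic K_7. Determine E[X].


Let X = Σ_S X_S over the C(41, 7) = 22481940 subsets S of size 7, where X_S = 1 if the K_7 on S is monochromatic.
For a fixed S, the K_7 on S has C(7, 2) = 21 edges. P[all 21 edges red] = (1/2)^21, and likewise for blue, so P[monochromatic] = 2·(1/2)^21 = 2^{1 − 21} = 1/1048576.
By linearity: E[X] = C(41, 7) · 2^{1 − 21} = 22481940 · 1/1048576 = 5620485/262144.
Numerically: E[X] ≈ 21.440.

E[X] = C(41,7)·2^(1−C(7,2)) = 5620485/262144 ≈ 21.440.


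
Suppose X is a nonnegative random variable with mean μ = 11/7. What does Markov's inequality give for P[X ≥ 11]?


μ = E[X] = 11/7, a = 11.
Markov: P[X ≥ 11] ≤ μ/a = (11/7)/11 = 1/7.
Numerically: ≈ 0.142857.
(Since a = 11 > μ = 1.571429, the bound 1/7 is < 1 and informative.)

P[X ≥ 11] ≤ 1/7 ≈ 0.142857.


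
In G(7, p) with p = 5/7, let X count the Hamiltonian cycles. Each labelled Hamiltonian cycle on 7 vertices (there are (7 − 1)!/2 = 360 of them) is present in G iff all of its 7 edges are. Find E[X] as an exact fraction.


K_7 has (7 − 1)!/2 = 360 labelled Hamiltonian cycles.
For each such Hamiltonian cycle H, let X_H = 1 if all 7 edges of H are present in G. Then P[X_H = 1] = p^{7} = (5/7)^{7} = 78125/823543.
By linearity of expectation: E[X] = Σ_H E[X_H] = 360 · p^{7} = 360 · 78125/823543 = 28125000/823543.
Numerically: E[X] ≈ 34.15.

E[X] = 360 · (5/7)^{7} = 28125000/823543 ≈ 34.15.


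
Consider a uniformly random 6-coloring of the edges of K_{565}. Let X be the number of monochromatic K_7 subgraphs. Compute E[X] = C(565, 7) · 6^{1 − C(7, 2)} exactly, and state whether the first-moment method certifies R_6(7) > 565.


E[X] = C(565, 7) · 6^{1 − 21} = 3513212521235560 · 6^{−20} = 3513212521235560/3656158440062976.
As a reduced fraction: E[X] = 439151565154445/457019805007872 ≈ 0.960903.
Is E[X] < 1? YES.
Since E[X] < 1, there exists a 6-coloring of K_{565} with no monochromatic K_7; hence R_6(7) > 565.

E[X] = 439151565154445/457019805007872 ≈ 0.960903; E[X] < 1, so R_6(7) > 565.


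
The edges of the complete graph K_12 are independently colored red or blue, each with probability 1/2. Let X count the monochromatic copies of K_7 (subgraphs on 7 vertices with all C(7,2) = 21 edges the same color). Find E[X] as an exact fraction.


Let X = Σ_S X_S over the C(12, 7) = 792 subsets S of size 7, where X_S = 1 if the K_7 on S is monochromatic.
For a fixed S, the K_7 on S has C(7, 2) = 21 edges. P[all 21 edges red] = (1/2)^21, and likewise for blue, so P[monochromatic] = 2·(1/2)^21 = 2^{1 − 21} = 1/1048576.
Summing: E[X] = C(12, 7) · 2^{1 − 21} = 792 · 1/1048576 = 99/131072.
Numerically: E[X] ≈ 0.0008.

E[X] = C(12,7)·2^(1−C(7,2)) = 99/131072 ≈ 0.0008.


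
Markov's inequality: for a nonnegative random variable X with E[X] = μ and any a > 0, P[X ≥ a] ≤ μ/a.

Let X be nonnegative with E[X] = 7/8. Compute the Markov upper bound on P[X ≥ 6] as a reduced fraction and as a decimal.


μ = E[X] = 7/8, a = 6.
Markov: P[X ≥ 6] ≤ μ/a = (7/8)/6 = 7/48.
Numerically: ≈ 0.146.
(Since a = 6 > μ = 0.875, the bound 7/48 is < 1 and informative.)

P[X ≥ 6] ≤ 7/48 ≈ 0.146.


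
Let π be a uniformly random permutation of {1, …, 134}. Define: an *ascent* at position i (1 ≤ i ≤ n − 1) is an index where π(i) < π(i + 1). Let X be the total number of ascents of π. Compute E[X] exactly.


Write X = Σ X_I over i = 1, …, 133, with X_I the indicator of one ascent.
There are 133 indicators.
For each fixed i, the pair (π(i), π(i+1)) is a uniformly random ordered pair of distinct values from {1, …, 134}; by symmetry P[π(i) < π(i+1)] = 1/2.
By linearity: E[X] = 133 · (1/2) = (134 − 1) · (1/2) = 133/2 ≈ 66.5000.

E[X] = 133/2 = 66.5000.


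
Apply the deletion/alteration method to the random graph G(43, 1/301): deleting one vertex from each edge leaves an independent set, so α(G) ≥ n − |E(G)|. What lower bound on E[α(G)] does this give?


E[|E(G)|] = C(43, 2)·p = 903 · (1/301) = 3.
E[α(G)] ≥ n − E[|E(G)|] = 43 − 3 = 40.
Numerically: ≈ 40.000.
(This is only a lower bound; the true E[α(G)] may be larger.)

E[α(G)] ≥ 40 ≈ 40.000.


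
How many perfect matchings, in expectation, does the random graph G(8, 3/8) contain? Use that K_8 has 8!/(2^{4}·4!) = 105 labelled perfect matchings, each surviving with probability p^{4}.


K_8 has 8!/(2^{4}·4!) = 105 labelled perfect matchings.
For each such perfect matching H, let X_H = 1 if all 4 edges of H are present in G. Then P[X_H = 1] = p^{4} = (3/8)^{4} = 81/4096.
By linearity of expectation: E[X] = Σ_H E[X_H] = 105 · p^{4} = 105 · 81/4096 = 8505/4096.
Numerically: E[X] ≈ 2.076.

E[X] = 105 · (3/8)^{4} = 8505/4096 ≈ 2.076.


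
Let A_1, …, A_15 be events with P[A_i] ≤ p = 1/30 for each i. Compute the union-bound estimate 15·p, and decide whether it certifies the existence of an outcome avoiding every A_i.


Union bound: P[∪_{i=1}^{15} A_i] ≤ Σ_i P[A_i] ≤ 15·p = 15·(1/30) = 1/2.
Numerically: 1/2 ≈ 0.5000.
Is 1/2 < 1? YES.
Since P[∪ A_i] ≤ 1/2 < 1, the complement has P[∩ A_i^c] ≥ 1 − 1/2 = 1/2 > 0, so some outcome avoids every A_i.

15·p = 1/2 ≈ 0.5000; existence CERTIFIED by the union bound.


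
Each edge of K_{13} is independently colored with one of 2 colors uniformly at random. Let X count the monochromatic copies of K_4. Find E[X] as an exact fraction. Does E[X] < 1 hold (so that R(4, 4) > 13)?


E[X] = C(13, 4) · 2^{1 − 6} = 715 · 2^{−5} = 715/32.
As a reduced fraction: E[X] = 715/32 ≈ 22.3437500.
Is E[X] < 1? NO.
Since E[X] ≥ 1, the first-moment bound is inconclusive at n = 13; it does NOT by itself certify R(4, 4) > 13.

E[X] = 715/32 ≈ 22.3437500; E[X] ≥ 1; first-moment method inconclusive here.


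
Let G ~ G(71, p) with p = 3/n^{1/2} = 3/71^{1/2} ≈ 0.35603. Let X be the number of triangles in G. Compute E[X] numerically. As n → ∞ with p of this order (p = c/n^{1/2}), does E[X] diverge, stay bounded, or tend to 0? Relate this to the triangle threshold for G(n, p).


Number of potential triangles: C(71, 3) = 57155.
Each occurs with probability p³ ≈ (0.35603)³ ≈ 4.5131133e-02.
By linearity: E[X] = C(71, 3)·p³ ≈ 57155 · 4.5131133e-02 ≈ 2579.46993.
Since α = 1/2 < 1, p = c/n^{1/2} ≫ 1/n is above the triangle threshold p ~ 1/n. Asymptotically E[X] ~ (c³/6)·n^{3(1−α)} = (3³/6)·n^{1.5} → ∞; triangles are abundant w.h.p.

E[X] ≈ 2579.46993; in regime p = Θ(1/n^{1/2}) E[X] diverges (above the triangle threshold p ~ 1/n).


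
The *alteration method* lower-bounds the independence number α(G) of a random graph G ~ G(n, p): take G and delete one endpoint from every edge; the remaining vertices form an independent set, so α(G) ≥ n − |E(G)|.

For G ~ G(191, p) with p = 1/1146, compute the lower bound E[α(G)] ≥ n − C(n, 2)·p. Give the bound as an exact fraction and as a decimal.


E[|E(G)|] = C(191, 2)·p = 18145 · (1/1146) = 95/6.
E[α(G)] ≥ n − E[|E(G)|] = 191 − 95/6 = 1051/6.
Numerically: ≈ 175.167.
(This is only a lower bound; the true E[α(G)] may be larger.)

E[α(G)] ≥ 1051/6 ≈ 175.167.


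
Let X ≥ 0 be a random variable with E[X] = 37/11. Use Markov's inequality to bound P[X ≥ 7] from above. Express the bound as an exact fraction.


μ = E[X] = 37/11, a = 7.
Markov: P[X ≥ 7] ≤ μ/a = (37/11)/7 = 37/77.
Numerically: ≈ 0.480519.
(Since a = 7 > μ = 3.363636, the bound 37/77 is < 1 and informative.)

P[X ≥ 7] ≤ 37/77 ≈ 0.480519.


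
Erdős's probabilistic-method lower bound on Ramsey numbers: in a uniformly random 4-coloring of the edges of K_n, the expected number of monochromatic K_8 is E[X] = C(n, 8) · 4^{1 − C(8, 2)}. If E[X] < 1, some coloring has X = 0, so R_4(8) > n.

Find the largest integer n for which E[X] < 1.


We need C(n, 8) · 4^{1 − 28} < 1, i.e. C(n, 8) < 4^{28 − 1} = 18014398509481984.
Check values of n near the boundary:
  n = 404: C(404, 8) = 16415071523485570; 16415071523485570 < 18014398509481984? YES
  n = 405: C(405, 8) = 16745853821188050; 16745853821188050 < 18014398509481984? YES
  n = 406: C(406, 8) = 17082453897995850; 17082453897995850 < 18014398509481984? YES
  n = 407: C(407, 8) = 17424959239309050; 17424959239309050 < 18014398509481984? YES
  n = 408: C(408, 8) = 17773458424095231; 17773458424095231 < 18014398509481984? YES
  n = 409: C(409, 8) = 18128041135797879; 18128041135797879 < 18014398509481984? NO
  n = 410: C(410, 8) = 18488798173326195; 18488798173326195 < 18014398509481984? NO
The largest n with C(n, 8) < 18014398509481984 is n = 408 (where E[X] = 17773458424095231/18014398509481984 ≈ 0.987). Hence R_4(8) > 408, i.e. R_4(8) ≥ 409.

Largest n = 408; hence R_4(8) > 408.


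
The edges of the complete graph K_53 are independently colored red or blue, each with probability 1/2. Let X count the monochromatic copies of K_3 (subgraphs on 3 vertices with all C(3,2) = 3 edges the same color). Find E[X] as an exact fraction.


Let X = Σ_S X_S over the C(53, 3) = 23426 subsets S of size 3, where X_S = 1 if the K_3 on S is monochromatic.
For a fixed S, the K_3 on S has C(3, 2) = 3 edges. P[all 3 edges red] = (1/2)^3, and likewise for blue, so P[monochromatic] = 2·(1/2)^3 = 2^{1 − 3} = 1/4.
Summing: E[X] = C(53, 3) · 2^{1 − 3} = 23426 · 1/4 = 11713/2.
Numerically: E[X] ≈ 5856.50000.

E[X] = C(53,3)·2^(1−C(3,2)) = 11713/2 ≈ 5856.50000.


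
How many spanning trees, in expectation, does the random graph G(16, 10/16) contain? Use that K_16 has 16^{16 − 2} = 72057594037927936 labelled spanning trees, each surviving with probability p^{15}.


K_16 has 16^{16 − 2} = 72057594037927936 labelled spanning trees.
For each such spanning tree H, let X_H = 1 if all 15 edges of H are present in G. Then P[X_H = 1] = p^{15} = (5/8)^{15} = 30517578125/35184372088832.
Summing the indicators: E[X] = Σ_H E[X_H] = 72057594037927936 · p^{15} = 72057594037927936 · 30517578125/35184372088832 = 62500000000000.
Numerically: E[X] ≈ 6.25e+13.

E[X] = 72057594037927936 · (5/8)^{15} = 62500000000000 ≈ 6.25e+13.


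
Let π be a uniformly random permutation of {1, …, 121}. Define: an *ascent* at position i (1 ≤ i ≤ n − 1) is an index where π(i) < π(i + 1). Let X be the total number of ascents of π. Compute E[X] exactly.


Write X = Σ X_I over i = 1, …, 120, with X_I the indicator of one ascent.
There are 120 indicators.
For each fixed i, the pair (π(i), π(i+1)) is a uniformly random ordered pair of distinct values from {1, …, 121}; by symmetry P[π(i) < π(i+1)] = 1/2.
By linearity: E[X] = 120 · (1/2) = (121 − 1) · (1/2) = 60 ≈ 60.000000.

E[X] = 60 = 60.000000.


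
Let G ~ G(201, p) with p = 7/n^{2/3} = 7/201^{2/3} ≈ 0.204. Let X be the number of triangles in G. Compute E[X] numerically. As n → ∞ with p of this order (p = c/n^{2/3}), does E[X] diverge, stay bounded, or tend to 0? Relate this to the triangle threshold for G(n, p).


Number of potential triangles: C(201, 3) = 1333300.
Each occurs with probability p³ ≈ (0.204)³ ≈ 8.489889e-03.
By linearity: E[X] = C(201, 3)·p³ ≈ 1333300 · 8.489889e-03 ≈ 11319.5688.
Since α = 2/3 < 1, p = c/n^{2/3} ≫ 1/n is above the triangle threshold p ~ 1/n. Asymptotically E[X] ~ (c³/6)·n^{3(1−α)} = (7³/6)·n^{1} → ∞; triangles are abundant w.h.p.

E[X] ≈ 11319.5688; in regime p = Θ(1/n^{2/3}) E[X] diverges (above the triangle threshold p ~ 1/n).


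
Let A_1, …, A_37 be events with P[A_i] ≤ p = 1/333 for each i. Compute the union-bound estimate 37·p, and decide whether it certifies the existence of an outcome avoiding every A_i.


Union bound: P[∪_{i=1}^{37} A_i] ≤ Σ_i P[A_i] ≤ 37·p = 37·(1/333) = 1/9.
Numerically: 1/9 ≈ 0.111.
Is 1/9 < 1? YES.
Since P[∪ A_i] ≤ 1/9 < 1, the complement has P[∩ A_i^c] ≥ 1 − 1/9 = 8/9 > 0, so some outcome avoids every A_i.

37·p = 1/9 ≈ 0.111; existence CERTIFIED by the union bound.


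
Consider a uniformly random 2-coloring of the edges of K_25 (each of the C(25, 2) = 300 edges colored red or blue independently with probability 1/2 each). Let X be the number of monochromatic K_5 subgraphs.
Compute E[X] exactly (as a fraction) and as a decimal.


Let X = Σ_S X_S over the C(25, 5) = 53130 subsets S of size 5, where X_S = 1 if the K_5 on S is monochromatic.
For a fixed S, the K_5 on S has C(5, 2) = 10 edges. P[all 10 edges red] = (1/2)^10, and likewise for blue, so P[monochromatic] = 2·(1/2)^10 = 2^{1 − 10} = 1/512.
By linearity of expectation: E[X] = C(25, 5) · 2^{1 − 10} = 53130 · 1/512 = 26565/256.
Numerically: E[X] ≈ 103.7695.

E[X] = C(25,5)·2^(1−C(5,2)) = 26565/256 ≈ 103.7695.


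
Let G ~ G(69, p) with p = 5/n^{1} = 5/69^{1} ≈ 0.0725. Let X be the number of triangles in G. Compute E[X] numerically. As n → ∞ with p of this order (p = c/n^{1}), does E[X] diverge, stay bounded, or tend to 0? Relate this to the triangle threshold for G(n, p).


Number of potential triangles: C(69, 3) = 52394.
Each occurs with probability p³ ≈ (0.0725)³ ≈ 3.80507e-04.
By linearity: E[X] = C(69, 3)·p³ ≈ 52394 · 3.80507e-04 ≈ 19.936.
Here α = 1, so p = 5/n is exactly at the triangle threshold p ~ 1/n. Asymptotically E[X] → c³/6 = 5³/6 = 125/6 ≈ 20.833, a bounded constant. In this regime the triangle count is asymptotically Poisson(c³/6).

E[X] ≈ 19.936; in regime p = Θ(1/n^{1}) E[X] stays bounded (at the triangle threshold p ~ 1/n).


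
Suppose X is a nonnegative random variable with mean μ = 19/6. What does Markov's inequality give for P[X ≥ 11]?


μ = E[X] = 19/6, a = 11.
Markov: P[X ≥ 11] ≤ μ/a = (19/6)/11 = 19/66.
Numerically: ≈ 0.2879.
(Since a = 11 > μ = 3.1667, the bound 19/66 is < 1 and informative.)

P[X ≥ 11] ≤ 19/66 ≈ 0.2879.


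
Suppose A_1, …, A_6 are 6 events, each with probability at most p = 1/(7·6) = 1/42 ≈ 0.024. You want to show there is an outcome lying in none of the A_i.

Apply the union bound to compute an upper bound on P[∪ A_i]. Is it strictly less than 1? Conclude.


Union bound: P[∪_{i=1}^{6} A_i] ≤ Σ_i P[A_i] ≤ 6·p = 6·(1/42) = 1/7.
Numerically: 1/7 ≈ 0.143.
Is 1/7 < 1? YES.
Since P[∪ A_i] ≤ 1/7 < 1, the complement has P[∩ A_i^c] ≥ 1 − 1/7 = 6/7 > 0, so some outcome avoids every A_i.

6·p = 1/7 ≈ 0.143; existence CERTIFIED by the union bound.


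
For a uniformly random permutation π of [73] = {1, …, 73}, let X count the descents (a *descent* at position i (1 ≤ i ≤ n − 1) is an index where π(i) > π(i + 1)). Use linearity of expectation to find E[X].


Write X = Σ X_I over i = 1, …, 72, with X_I the indicator of one descent.
There are 72 indicators.
For each fixed i, the pair (π(i), π(i+1)) is a uniformly random ordered pair of distinct values from {1, …, 73}; by symmetry P[π(i) > π(i+1)] = 1/2.
By linearity: E[X] = 72 · (1/2) = (73 − 1) · (1/2) = 36 ≈ 36.000.

E[X] = 36 = 36.000.


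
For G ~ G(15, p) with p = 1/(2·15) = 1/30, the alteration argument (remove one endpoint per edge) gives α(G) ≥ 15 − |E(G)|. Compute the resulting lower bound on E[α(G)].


E[|E(G)|] = C(15, 2)·p = 105 · (1/30) = 7/2.
E[α(G)] ≥ n − E[|E(G)|] = 15 − 7/2 = 23/2.
Numerically: ≈ 11.500.
(This is only a lower bound; the true E[α(G)] may be larger.)

E[α(G)] ≥ 23/2 ≈ 11.500.


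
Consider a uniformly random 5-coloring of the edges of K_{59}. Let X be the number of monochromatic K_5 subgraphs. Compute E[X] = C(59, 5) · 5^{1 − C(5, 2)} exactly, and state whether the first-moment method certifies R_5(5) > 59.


E[X] = C(59, 5) · 5^{1 − 10} = 5006386 · 5^{−9} = 5006386/1953125.
As a reduced fraction: E[X] = 5006386/1953125 ≈ 2.5633.
Is E[X] < 1? NO.
Since E[X] ≥ 1, the first-moment bound is inconclusive at n = 59; it does NOT by itself certify R_5(5) > 59.

E[X] = 5006386/1953125 ≈ 2.5633; E[X] ≥ 1; first-moment method inconclusive here.


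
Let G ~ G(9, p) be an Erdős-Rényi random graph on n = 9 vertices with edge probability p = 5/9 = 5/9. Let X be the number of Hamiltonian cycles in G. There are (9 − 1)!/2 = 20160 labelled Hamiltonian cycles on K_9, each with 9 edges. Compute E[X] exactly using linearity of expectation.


K_9 has (9 − 1)!/2 = 20160 labelled Hamiltonian cycles.
For each such Hamiltonian cycle H, let X_H = 1 if all 9 edges of H are present in G. Then P[X_H = 1] = p^{9} = (5/9)^{9} = 1953125/387420489.
By linearity of expectation: E[X] = Σ_H E[X_H] = 20160 · p^{9} = 20160 · 1953125/387420489 = 4375000000/43046721.
Numerically: E[X] ≈ 101.634.

E[X] = 20160 · (5/9)^{9} = 4375000000/43046721 ≈ 101.634.


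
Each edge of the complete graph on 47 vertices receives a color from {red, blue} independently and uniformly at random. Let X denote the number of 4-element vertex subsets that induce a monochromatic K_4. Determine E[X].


Let X = Σ_S X_S over the C(47, 4) = 178365 subsets S of size 4, where X_S = 1 if the K_4 on S is monochromatic.
For a fixed S, the K_4 on S has C(4, 2) = 6 edges. P[all 6 edges red] = (1/2)^6, and likewise for blue, so P[monochromatic] = 2·(1/2)^6 = 2^{1 − 6} = 1/32.
By linearity: E[X] = C(47, 4) · 2^{1 − 6} = 178365 · 1/32 = 178365/32.
Numerically: E[X] ≈ 5573.9062.

E[X] = C(47,4)·2^(1−C(4,2)) = 178365/32 ≈ 5573.9062.


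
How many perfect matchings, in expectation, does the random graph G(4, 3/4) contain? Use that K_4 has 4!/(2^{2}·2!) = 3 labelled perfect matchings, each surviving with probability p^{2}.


K_4 has 4!/(2^{2}·2!) = 3 labelled perfect matchings.
For each such perfect matching H, let X_H = 1 if all 2 edges of H are present in G. Then P[X_H = 1] = p^{2} = (3/4)^{2} = 9/16.
By linearity: E[X] = Σ_H E[X_H] = 3 · p^{2} = 3 · 9/16 = 27/16.
Numerically: E[X] ≈ 1.6875.

E[X] = 3 · (3/4)^{2} = 27/16 ≈ 1.6875.


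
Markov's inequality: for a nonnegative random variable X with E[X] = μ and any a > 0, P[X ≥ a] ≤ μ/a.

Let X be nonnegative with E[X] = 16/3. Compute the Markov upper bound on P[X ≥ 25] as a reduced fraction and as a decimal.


μ = E[X] = 16/3, a = 25.
Markov: P[X ≥ 25] ≤ μ/a = (16/3)/25 = 16/75.
Numerically: ≈ 0.2133.
(Since a = 25 > μ = 5.3333, the bound 16/75 is < 1 and informative.)

P[X ≥ 25] ≤ 16/75 ≈ 0.2133.


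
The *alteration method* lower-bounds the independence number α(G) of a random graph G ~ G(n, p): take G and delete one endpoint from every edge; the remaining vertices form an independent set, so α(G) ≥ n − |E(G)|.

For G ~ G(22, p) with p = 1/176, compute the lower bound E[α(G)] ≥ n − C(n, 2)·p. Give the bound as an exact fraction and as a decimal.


E[|E(G)|] = C(22, 2)·p = 231 · (1/176) = 21/16.
E[α(G)] ≥ n − E[|E(G)|] = 22 − 21/16 = 331/16.
Numerically: ≈ 20.687500.
(This is only a lower bound; the true E[α(G)] may be larger.)

E[α(G)] ≥ 331/16 ≈ 20.687500.


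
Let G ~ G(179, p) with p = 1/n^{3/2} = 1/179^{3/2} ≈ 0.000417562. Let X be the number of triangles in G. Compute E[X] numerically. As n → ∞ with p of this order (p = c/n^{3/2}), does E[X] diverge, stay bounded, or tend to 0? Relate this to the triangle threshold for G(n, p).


Number of potential triangles: C(179, 3) = 939929.
Each occurs with probability p³ ≈ (0.000417562)³ ≈ 7.28050259e-11.
By linearity: E[X] = C(179, 3)·p³ ≈ 939929 · 7.28050259e-11 ≈ 0.000068.
Since α = 3/2 > 1, p = c/n^{3/2} = o(1/n) is below the triangle threshold p ~ 1/n. Asymptotically E[X] ~ (c³/6)·n^{3(1−α)} = (1³/6)·n^{-1.5} → 0, so by Markov's inequality G has no triangles w.h.p.

E[X] ≈ 0.000068; in regime p = Θ(1/n^{3/2}) E[X] tends to 0 (below the triangle threshold p ~ 1/n).


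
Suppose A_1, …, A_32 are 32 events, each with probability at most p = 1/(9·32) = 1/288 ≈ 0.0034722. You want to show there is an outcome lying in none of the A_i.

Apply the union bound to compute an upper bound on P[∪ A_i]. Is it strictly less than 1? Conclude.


Union bound: P[∪_{i=1}^{32} A_i] ≤ Σ_i P[A_i] ≤ 32·p = 32·(1/288) = 1/9.
Numerically: 1/9 ≈ 0.1111111.
Is 1/9 < 1? YES.
Since P[∪ A_i] ≤ 1/9 < 1, the complement has P[∩ A_i^c] ≥ 1 − 1/9 = 8/9 > 0, so some outcome avoids every A_i.

32·p = 1/9 ≈ 0.1111111; existence CERTIFIED by the union bound.


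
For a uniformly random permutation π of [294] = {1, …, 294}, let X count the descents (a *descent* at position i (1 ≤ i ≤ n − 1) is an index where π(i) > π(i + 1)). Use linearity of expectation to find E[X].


Write X = Σ X_I over i = 1, …, 293, with X_I the indicator of one descent.
There are 293 indicators.
For each fixed i, the pair (π(i), π(i+1)) is a uniformly random ordered pair of distinct values from {1, …, 294}; by symmetry P[π(i) > π(i+1)] = 1/2.
By linearity: E[X] = 293 · (1/2) = (294 − 1) · (1/2) = 293/2 ≈ 146.5000.

E[X] = 293/2 = 146.5000.


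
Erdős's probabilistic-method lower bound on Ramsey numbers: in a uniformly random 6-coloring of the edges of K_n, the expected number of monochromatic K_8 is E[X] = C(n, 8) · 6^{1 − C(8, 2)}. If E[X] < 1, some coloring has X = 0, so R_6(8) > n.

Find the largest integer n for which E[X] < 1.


We need C(n, 8) · 6^{1 − 28} < 1, i.e. C(n, 8) < 6^{28 − 1} = 1023490369077469249536.
Check values of n near the boundary:
  n = 1591: C(1591, 8) = 1000427749141189953870; 1000427749141189953870 < 1023490369077469249536? YES
  n = 1592: C(1592, 8) = 1005480414540892933435; 1005480414540892933435 < 1023490369077469249536? YES
  n = 1593: C(1593, 8) = 1010555394551193970323; 1010555394551193970323 < 1023490369077469249536? YES
  n = 1594: C(1594, 8) = 1015652773590544255167; 1015652773590544255167 < 1023490369077469249536? YES
  n = 1595: C(1595, 8) = 1020772636343363633895; 1020772636343363633895 < 1023490369077469249536? YES
  n = 1596: C(1596, 8) = 1025915067760710553965; 1025915067760710553965 < 1023490369077469249536? NO
  n = 1597: C(1597, 8) = 1031080153060953275445; 1031080153060953275445 < 1023490369077469249536? NO
  n = 1598: C(1598, 8) = 1036267977730442348529; 1036267977730442348529 < 1023490369077469249536? NO
The largest n with C(n, 8) < 1023490369077469249536 is n = 1595 (where E[X] = 113419181815929292655/113721152119718805504 ≈ 0.9973446). Hence R_6(8) > 1595, i.e. R_6(8) ≥ 1596.

Largest n = 1595; hence R_6(8) > 1595.


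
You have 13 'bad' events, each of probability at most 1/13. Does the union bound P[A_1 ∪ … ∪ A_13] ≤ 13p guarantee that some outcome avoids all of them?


Union bound: P[∪_{i=1}^{13} A_i] ≤ Σ_i P[A_i] ≤ 13·p = 13·(1/13) = 1.
Numerically: 1 ≈ 1.000000.
Is 1 < 1? NO.
Since the bound 1 is ≥ 1, the union bound is uninformative here; it does NOT by itself certify existence.

13·p = 1 ≈ 1.000000; existence NOT certified by the union bound.


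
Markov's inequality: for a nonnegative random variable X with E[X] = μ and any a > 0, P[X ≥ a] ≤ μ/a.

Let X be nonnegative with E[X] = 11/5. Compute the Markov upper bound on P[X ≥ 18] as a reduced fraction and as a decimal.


μ = E[X] = 11/5, a = 18.
Markov: P[X ≥ 18] ≤ μ/a = (11/5)/18 = 11/90.
Numerically: ≈ 0.122222.
(Since a = 18 > μ = 2.200000, the bound 11/90 is < 1 and informative.)

P[X ≥ 18] ≤ 11/90 ≈ 0.122222.


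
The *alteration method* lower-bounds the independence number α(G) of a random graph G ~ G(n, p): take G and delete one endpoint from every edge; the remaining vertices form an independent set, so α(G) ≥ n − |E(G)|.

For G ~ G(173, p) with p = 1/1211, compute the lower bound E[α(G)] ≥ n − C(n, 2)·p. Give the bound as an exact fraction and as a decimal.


E[|E(G)|] = C(173, 2)·p = 14878 · (1/1211) = 86/7.
E[α(G)] ≥ n − E[|E(G)|] = 173 − 86/7 = 1125/7.
Numerically: ≈ 160.714.
(This is only a lower bound; the true E[α(G)] may be larger.)

E[α(G)] ≥ 1125/7 ≈ 160.714.


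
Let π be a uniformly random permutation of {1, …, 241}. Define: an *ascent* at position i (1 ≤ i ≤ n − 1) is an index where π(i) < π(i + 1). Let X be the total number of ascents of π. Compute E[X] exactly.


Write X = Σ X_I over i = 1, …, 240, with X_I the indicator of one ascent.
There are 240 indicators.
For each fixed i, the pair (π(i), π(i+1)) is a uniformly random ordered pair of distinct values from {1, …, 241}; by symmetry P[π(i) < π(i+1)] = 1/2.
By linearity: E[X] = 240 · (1/2) = (241 − 1) · (1/2) = 120 ≈ 120.000000.

E[X] = 120 = 120.000000.


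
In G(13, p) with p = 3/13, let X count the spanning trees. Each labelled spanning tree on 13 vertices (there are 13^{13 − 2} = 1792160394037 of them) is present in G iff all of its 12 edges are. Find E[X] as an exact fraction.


K_13 has 13^{13 − 2} = 1792160394037 labelled spanning trees.
For each such spanning tree H, let X_H = 1 if all 12 edges of H are present in G. Then P[X_H = 1] = p^{12} = (3/13)^{12} = 531441/23298085122481.
By linearity: E[X] = Σ_H E[X_H] = 1792160394037 · p^{12} = 1792160394037 · 531441/23298085122481 = 531441/13.
Numerically: E[X] ≈ 40880.

E[X] = 1792160394037 · (3/13)^{12} = 531441/13 ≈ 40880.


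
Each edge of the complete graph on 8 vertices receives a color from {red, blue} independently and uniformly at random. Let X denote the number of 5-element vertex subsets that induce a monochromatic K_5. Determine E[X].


Let X = Σ_S X_S over the C(8, 5) = 56 subsets S of size 5, where X_S = 1 if the K_5 on S is monochromatic.
For a fixed S, the K_5 on S has C(5, 2) = 10 edges. P[all 10 edges red] = (1/2)^10, and likewise for blue, so P[monochromatic] = 2·(1/2)^10 = 2^{1 − 10} = 1/512.
By linearity of expectation: E[X] = C(8, 5) · 2^{1 − 10} = 56 · 1/512 = 7/64.
Numerically: E[X] ≈ 0.1094.

E[X] = C(8,5)·2^(1−C(5,2)) = 7/64 ≈ 0.1094.


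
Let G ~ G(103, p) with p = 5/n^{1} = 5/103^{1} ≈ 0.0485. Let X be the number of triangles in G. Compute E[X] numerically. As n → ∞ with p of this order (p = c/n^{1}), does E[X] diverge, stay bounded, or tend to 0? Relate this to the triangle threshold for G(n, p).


Number of potential triangles: C(103, 3) = 176851.
Each occurs with probability p³ ≈ (0.0485)³ ≈ 1.14393e-04.
By linearity: E[X] = C(103, 3)·p³ ≈ 176851 · 1.14393e-04 ≈ 20.230.
Here α = 1, so p = 5/n is exactly at the triangle threshold p ~ 1/n. Asymptotically E[X] → c³/6 = 5³/6 = 125/6 ≈ 20.833, a bounded constant. In this regime the triangle count is asymptotically Poisson(c³/6).

E[X] ≈ 20.230; in regime p = Θ(1/n^{1}) E[X] stays bounded (at the triangle threshold p ~ 1/n).


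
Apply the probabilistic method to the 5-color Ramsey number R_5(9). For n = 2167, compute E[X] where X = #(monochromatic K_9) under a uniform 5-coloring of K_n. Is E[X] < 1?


E[X] = C(2167, 9) · 5^{1 − 36} = 2855899084841489792706810 · 5^{−35} = 2855899084841489792706810/2910383045673370361328125.
As a reduced fraction: E[X] = 571179816968297958541362/582076609134674072265625 ≈ 0.98128.
Is E[X] < 1? YES.
Since E[X] < 1, there exists a 5-coloring of K_{2167} with no monochromatic K_9; hence R_5(9) > 2167.

E[X] = 571179816968297958541362/582076609134674072265625 ≈ 0.98128; E[X] < 1, so R_5(9) > 2167.


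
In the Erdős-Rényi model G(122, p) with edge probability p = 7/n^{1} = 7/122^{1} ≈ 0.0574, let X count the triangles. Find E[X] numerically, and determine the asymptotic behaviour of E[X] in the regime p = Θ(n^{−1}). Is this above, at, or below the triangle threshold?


Number of potential triangles: C(122, 3) = 295240.
Each occurs with probability p³ ≈ (0.0574)³ ≈ 1.88892e-04.
By linearity: E[X] = C(122, 3)·p³ ≈ 295240 · 1.88892e-04 ≈ 55.769.
Here α = 1, so p = 7/n is exactly at the triangle threshold p ~ 1/n. Asymptotically E[X] → c³/6 = 7³/6 = 343/6 ≈ 57.167, a bounded constant. In this regime the triangle count is asymptotically Poisson(c³/6).

E[X] ≈ 55.769; in regime p = Θ(1/n^{1}) E[X] stays bounded (at the triangle threshold p ~ 1/n).


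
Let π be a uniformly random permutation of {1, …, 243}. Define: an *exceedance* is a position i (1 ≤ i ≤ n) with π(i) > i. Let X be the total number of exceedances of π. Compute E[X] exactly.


Write X = Σ_{i=1}^{243} X_i, where X_i = 1_{π(i) > i}.
For each fixed i, π(i) is uniform over {1, …, 243} (marginal of a uniform permutation), so P[π(i) > i] = (n − i)/n. Summing: Σ_{i=1}^{243} (n − i)/n = (0 + 1 + … + 242)/243 = 243(243 − 1)/(2·243) = (243 − 1)/2.
Hence E[X] = Σ_{i=1}^{243} (243 − i)/243 = 121 ≈ 121.000.

E[X] = 121 = 121.000.


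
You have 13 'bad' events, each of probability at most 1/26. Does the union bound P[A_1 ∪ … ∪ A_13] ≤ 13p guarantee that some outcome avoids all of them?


Union bound: P[∪_{i=1}^{13} A_i] ≤ Σ_i P[A_i] ≤ 13·p = 13·(1/26) = 1/2.
Numerically: 1/2 ≈ 0.500000.
Is 1/2 < 1? YES.
Since P[∪ A_i] ≤ 1/2 < 1, the complement has P[∩ A_i^c] ≥ 1 − 1/2 = 1/2 > 0, so some outcome avoids every A_i.

13·p = 1/2 ≈ 0.500000; existence CERTIFIED by the union bound.


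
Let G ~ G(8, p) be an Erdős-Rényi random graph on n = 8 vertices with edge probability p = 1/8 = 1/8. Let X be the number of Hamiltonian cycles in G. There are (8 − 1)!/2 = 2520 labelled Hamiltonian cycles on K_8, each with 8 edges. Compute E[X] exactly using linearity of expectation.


K_8 has (8 − 1)!/2 = 2520 labelled Hamiltonian cycles.
For each such Hamiltonian cycle H, let X_H = 1 if all 8 edges of H are present in G. Then P[X_H = 1] = p^{8} = (1/8)^{8} = 1/16777216.
Summing the indicators: E[X] = Σ_H E[X_H] = 2520 · p^{8} = 2520 · 1/16777216 = 315/2097152.
Numerically: E[X] ≈ 0.00015.

E[X] = 2520 · (1/8)^{8} = 315/2097152 ≈ 0.00015.


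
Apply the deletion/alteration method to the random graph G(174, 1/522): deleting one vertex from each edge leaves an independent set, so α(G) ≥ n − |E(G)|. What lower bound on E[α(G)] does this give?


E[|E(G)|] = C(174, 2)·p = 15051 · (1/522) = 173/6.
E[α(G)] ≥ n − E[|E(G)|] = 174 − 173/6 = 871/6.
Numerically: ≈ 145.167.
(This is only a lower bound; the true E[α(G)] may be larger.)

E[α(G)] ≥ 871/6 ≈ 145.167.


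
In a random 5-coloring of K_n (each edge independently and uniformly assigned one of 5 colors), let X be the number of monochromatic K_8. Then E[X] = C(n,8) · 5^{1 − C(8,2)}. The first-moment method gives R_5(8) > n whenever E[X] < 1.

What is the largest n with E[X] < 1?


We need C(n, 8) · 5^{1 − 28} < 1, i.e. C(n, 8) < 5^{28 − 1} = 7450580596923828125.
Check values of n near the boundary:
  n = 861: C(861, 8) = 7250034996615275865; 7250034996615275865 < 7450580596923828125? YES
  n = 862: C(862, 8) = 7317951015318931845; 7317951015318931845 < 7450580596923828125? YES
  n = 863: C(863, 8) = 7386423071602617757; 7386423071602617757 < 7450580596923828125? YES
  n = 864: C(864, 8) = 7455455062926006708; 7455455062926006708 < 7450580596923828125? NO
  n = 865: C(865, 8) = 7525050909487743060; 7525050909487743060 < 7450580596923828125? NO
  n = 866: C(866, 8) = 7595214554331451620; 7595214554331451620 < 7450580596923828125? NO
The largest n with C(n, 8) < 7450580596923828125 is n = 863 (where E[X] = 7386423071602617757/7450580596923828125 ≈ 0.9913889). Hence R_5(8) > 863, i.e. R_5(8) ≥ 864.

Largest n = 863; hence R_5(8) > 863.


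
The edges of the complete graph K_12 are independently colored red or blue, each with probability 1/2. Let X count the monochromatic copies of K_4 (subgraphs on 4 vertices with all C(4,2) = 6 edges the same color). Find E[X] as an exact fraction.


Let X = Σ_S X_S over the C(12, 4) = 495 subsets S of size 4, where X_S = 1 if the K_4 on S is monochromatic.
For a fixed S, the K_4 on S has C(4, 2) = 6 edges. P[all 6 edges red] = (1/2)^6, and likewise for blue, so P[monochromatic] = 2·(1/2)^6 = 2^{1 − 6} = 1/32.
By linearity of expectation: E[X] = C(12, 4) · 2^{1 − 6} = 495 · 1/32 = 495/32.
Numerically: E[X] ≈ 15.469.

E[X] = C(12,4)·2^(1−C(4,2)) = 495/32 ≈ 15.469.


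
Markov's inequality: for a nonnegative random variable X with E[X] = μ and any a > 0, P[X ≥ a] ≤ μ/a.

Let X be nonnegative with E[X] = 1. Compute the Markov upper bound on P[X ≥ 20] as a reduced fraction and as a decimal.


μ = E[X] = 1, a = 20.
Markov: P[X ≥ 20] ≤ μ/a = (1)/20 = 1/20.
Numerically: ≈ 0.050000.
(Since a = 20 > μ = 1.000000, the bound 1/20 is < 1 and informative.)

P[X ≥ 20] ≤ 1/20 ≈ 0.050000.


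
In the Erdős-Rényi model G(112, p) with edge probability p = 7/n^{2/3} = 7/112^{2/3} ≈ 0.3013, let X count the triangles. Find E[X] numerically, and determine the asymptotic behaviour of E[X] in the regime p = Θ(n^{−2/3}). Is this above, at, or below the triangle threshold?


Number of potential triangles: C(112, 3) = 227920.
Each occurs with probability p³ ≈ (0.3013)³ ≈ 2.734375e-02.
By linearity: E[X] = C(112, 3)·p³ ≈ 227920 · 2.734375e-02 ≈ 6232.1875.
Since α = 2/3 < 1, p = c/n^{2/3} ≫ 1/n is above the triangle threshold p ~ 1/n. Asymptotically E[X] ~ (c³/6)·n^{3(1−α)} = (7³/6)·n^{1} → ∞; triangles are abundant w.h.p.

E[X] ≈ 6232.1875; in regime p = Θ(1/n^{2/3}) E[X] diverges (above the triangle threshold p ~ 1/n).
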